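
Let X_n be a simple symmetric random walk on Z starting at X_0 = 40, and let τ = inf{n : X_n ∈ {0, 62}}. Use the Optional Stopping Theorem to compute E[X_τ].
E[X_τ] = 40

X_n is a martingale and τ is a bounded-mean stopping time (indeed τ is finite a.s. with bounded expectation since the walk is in a bounded region). By the OST, E[X_τ] = E[X_0] = 40. Equivalently: E[X_τ] = 62 · P(hit 62 first) + 0 · P(hit 0 first) = 62 · (40/62) = 40.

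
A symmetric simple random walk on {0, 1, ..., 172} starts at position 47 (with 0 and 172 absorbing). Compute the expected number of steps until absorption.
E[τ | X_0 = 47] = 5875

Let v_k = E[τ | X_0 = k]. Boundary: v_0 = v_172 = 0. Recurrence: v_k = 1 + (v_{k-1} + v_{k+1})/2 for 1 ≤ k ≤ 171. The particular solution to v_k − (v_{k-1} + v_{k+1})/2 = 1 is v_k = −k^2. Adding homogeneous solution A + B k and matching boundaries gives v_k = k (172 − k). Substituting k = 47: v_47 = 47 · 125 = 5875.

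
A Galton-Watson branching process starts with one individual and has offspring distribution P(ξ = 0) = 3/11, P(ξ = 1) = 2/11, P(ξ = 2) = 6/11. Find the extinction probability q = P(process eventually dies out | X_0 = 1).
q = 1/2

The pgf is f(s) = 3/11 + 2/11·s + 6/11·s². The extinction probability q is the smallest fixed point of f in [0, 1]. Setting s = f(s):
  6/11·s² + (2/11 − 1)·s + 3/11 = 0
  6/11·s² − (3/11 + 6/11)·s + 3/11 = 0
which factors as (s − 1)·(6/11·s − 3/11) = 0, giving roots s = 1 and s = (3/11)/(6/11) = 1/2.
Mean offspring μ = 2/11 + 2·6/11 = 14/11 > 1 (supercritical), so q < 1. The extinction probability is the smaller root: q = (3/11)/(6/11) = 1/2.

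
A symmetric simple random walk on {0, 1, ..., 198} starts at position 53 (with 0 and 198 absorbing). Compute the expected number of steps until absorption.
E[τ | X_0 = 53] = 7685

Let v_k = E[τ | X_0 = k]. Boundary: v_0 = v_198 = 0. Recurrence: v_k = 1 + (v_{k-1} + v_{k+1})/2 for 1 ≤ k ≤ 197. The particular solution to v_k − (v_{k-1} + v_{k+1})/2 = 1 is v_k = −k^2. Adding homogeneous solution A + B k and matching boundaries gives v_k = k (198 − k). Substituting k = 53: v_53 = 53 · 145 = 7685.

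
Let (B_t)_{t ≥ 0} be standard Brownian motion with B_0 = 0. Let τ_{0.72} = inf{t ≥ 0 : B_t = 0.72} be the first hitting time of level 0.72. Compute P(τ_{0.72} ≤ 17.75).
P(τ_{0.72} ≤ 17.75) = 2(1 − Φ(0.72/√17.75)) = 2(1 − Φ(0.1709)) ≈ 0.8643

By the reflection principle for standard BM, P(τ_b ≤ t) = 2 · P(B_t ≥ b). Since B_t ~ N(0, t), P(B_t ≥ 0.72) = 1 − Φ(0.72/√t) = 1 − Φ(0.72/√17.75) = 1 − Φ(0.1709) ≈ 0.43215. Doubling: P(τ_{0.72} ≤ 17.75) ≈ 2 · 0.43215 = 0.86430 ≈ 0.8643.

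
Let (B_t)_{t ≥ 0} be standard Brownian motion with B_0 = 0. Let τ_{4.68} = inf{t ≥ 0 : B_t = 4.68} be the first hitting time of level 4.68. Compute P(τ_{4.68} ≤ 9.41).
P(τ_{4.68} ≤ 9.41) = 2(1 − Φ(4.68/√9.41)) = 2(1 − Φ(1.5256)) ≈ 0.1271

By the reflection principle for standard BM, P(τ_b ≤ t) = 2 · P(B_t ≥ b). Since B_t ~ N(0, t), P(B_t ≥ 4.68) = 1 − Φ(4.68/√t) = 1 − Φ(4.68/√9.41) = 1 − Φ(1.5256) ≈ 0.06355. Doubling: P(τ_{4.68} ≤ 9.41) ≈ 2 · 0.06355 = 0.12710 ≈ 0.1271.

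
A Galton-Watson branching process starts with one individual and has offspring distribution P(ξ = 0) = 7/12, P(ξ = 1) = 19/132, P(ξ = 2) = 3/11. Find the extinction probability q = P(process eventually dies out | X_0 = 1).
q = 1

Mean offspring μ = 0·7/12 + 1·19/132 + 2·3/11 = 91/132 ≤ 1. For μ ≤ 1 with offspring not concentrated at 1, the Galton-Watson process goes extinct almost surely, so q = 1.
(Algebraic check: The pgf is f(s) = 7/12 + 19/132·s + 3/11·s². The extinction probability q is the smallest fixed point of f in [0, 1]. Setting s = f(s):
  3/11·s² + (19/132 − 1)·s + 7/12 = 0
  3/11·s² − (7/12 + 3/11)·s + 7/12 = 0
which factors as (s − 1)·(3/11·s − 7/12) = 0, giving roots s = 1 and s = (7/12)/(3/11) = 77/36. Since 77/36 ≥ 1, the smallest root in [0, 1] is s = 1.)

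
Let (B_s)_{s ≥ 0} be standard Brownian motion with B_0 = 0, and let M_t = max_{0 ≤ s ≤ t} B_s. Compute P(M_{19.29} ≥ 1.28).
P(M_{19.29} ≥ 1.28) = 2·P(B_{19.29} ≥ 1.28) = 2(1 − Φ(1.28/√19.29)) ≈ 0.7707

By the reflection principle for Brownian motion, P(M_t ≥ a) = 2 · P(B_t ≥ a) for a ≥ 0. Since B_t ~ N(0, t), P(B_t ≥ 1.28) = 1 − Φ(1.28/√t) = 1 − Φ(1.28/√19.29) = 1 − Φ(0.2914). So
  P(M_{19.29} ≥ 1.28) = 2(1 − Φ(0.2914)) ≈ 0.7707.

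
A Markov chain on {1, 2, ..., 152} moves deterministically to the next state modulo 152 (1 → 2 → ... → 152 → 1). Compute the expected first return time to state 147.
E[T_147 | X_0 = 147] = 152

The chain cycles deterministically, so starting at state 147 it returns in exactly 152 steps. Equivalently, the stationary distribution is uniform π_j = 1/152 for every state j, so by Kac's formula E[T_147] = 1/π_147 = 152.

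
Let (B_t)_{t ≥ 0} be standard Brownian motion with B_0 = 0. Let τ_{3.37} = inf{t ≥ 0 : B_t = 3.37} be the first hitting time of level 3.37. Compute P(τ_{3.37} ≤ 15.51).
P(τ_{3.37} ≤ 15.51) = 2(1 − Φ(3.37/√15.51)) = 2(1 − Φ(0.8557)) ≈ 0.3922

By the reflection principle for standard BM, P(τ_b ≤ t) = 2 · P(B_t ≥ b). Since B_t ~ N(0, t), P(B_t ≥ 3.37) = 1 − Φ(3.37/√t) = 1 − Φ(3.37/√15.51) = 1 − Φ(0.8557) ≈ 0.19608. Doubling: P(τ_{3.37} ≤ 15.51) ≈ 2 · 0.19608 = 0.39216 ≈ 0.3922.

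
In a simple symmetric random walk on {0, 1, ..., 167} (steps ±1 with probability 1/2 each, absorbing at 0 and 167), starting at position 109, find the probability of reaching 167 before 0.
P(hit 167 before 0) = 109/167

Let u_k = P(hit 167 before 0 | start at k). Then u_0 = 0, u_167 = 1, and u_k = u_{k-1}/2 + u_{k+1}/2 for 1 ≤ k ≤ 166. This harmonic recurrence is solved by u_k = k/167, giving u_109 = 109/167.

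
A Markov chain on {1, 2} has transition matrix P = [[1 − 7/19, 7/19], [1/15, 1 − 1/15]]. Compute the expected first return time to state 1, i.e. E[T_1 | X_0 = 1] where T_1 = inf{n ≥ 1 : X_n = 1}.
E[T_1 | X_0 = 1] = 1/π_1 = 124/19

For an irreducible recurrent Markov chain with stationary distribution π, E[T_i | X_0 = i] = 1/π_i (Kac's formula). Here π_1 = (1/15)/(7/19 + 1/15) = (1/15)/(124/285) = 19/124, so E[T_1 | X_0 = 1] = 1/π_1 = (7/19 + 1/15)/(1/15) = (124/285)/(1/15) = 124/19.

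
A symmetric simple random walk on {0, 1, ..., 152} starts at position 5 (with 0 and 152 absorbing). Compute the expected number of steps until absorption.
E[τ | X_0 = 5] = 735

Let v_k = E[τ | X_0 = k]. Boundary: v_0 = v_152 = 0. Recurrence: v_k = 1 + (v_{k-1} + v_{k+1})/2 for 1 ≤ k ≤ 151. The particular solution to v_k − (v_{k-1} + v_{k+1})/2 = 1 is v_k = −k^2. Adding homogeneous solution A + B k and matching boundaries gives v_k = k (152 − k). Substituting k = 5: v_5 = 5 · 147 = 735.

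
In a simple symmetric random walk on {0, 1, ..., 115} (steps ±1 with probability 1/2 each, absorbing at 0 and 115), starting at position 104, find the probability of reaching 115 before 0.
P(hit 115 before 0) = 104/115

Let u_k = P(hit 115 before 0 | start at k). Then u_0 = 0, u_115 = 1, and u_k = u_{k-1}/2 + u_{k+1}/2 for 1 ≤ k ≤ 114. This harmonic recurrence is solved by u_k = k/115, giving u_104 = 104/115.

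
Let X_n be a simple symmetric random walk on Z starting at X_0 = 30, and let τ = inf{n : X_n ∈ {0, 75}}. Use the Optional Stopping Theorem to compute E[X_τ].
E[X_τ] = 30

X_n is a martingale and τ is a bounded-mean stopping time (indeed τ is finite a.s. with bounded expectation since the walk is in a bounded region). By the OST, E[X_τ] = E[X_0] = 30. Equivalently: E[X_τ] = 75 · P(hit 75 first) + 0 · P(hit 0 first) = 75 · (30/75) = 30.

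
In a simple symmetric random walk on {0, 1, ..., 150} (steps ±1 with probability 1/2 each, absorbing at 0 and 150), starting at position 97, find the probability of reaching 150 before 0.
P(hit 150 before 0) = 97/150

Let u_k = P(hit 150 before 0 | start at k). Then u_0 = 0, u_150 = 1, and u_k = u_{k-1}/2 + u_{k+1}/2 for 1 ≤ k ≤ 149. This harmonic recurrence is solved by u_k = k/150, giving u_97 = 97/150.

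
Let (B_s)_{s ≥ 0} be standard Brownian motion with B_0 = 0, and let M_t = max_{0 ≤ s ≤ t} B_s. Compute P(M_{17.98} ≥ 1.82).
P(M_{17.98} ≥ 1.82) = 2·P(B_{17.98} ≥ 1.82) = 2(1 − Φ(1.82/√17.98)) ≈ 0.6678

By the reflection principle for Brownian motion, P(M_t ≥ a) = 2 · P(B_t ≥ a) for a ≥ 0. Since B_t ~ N(0, t), P(B_t ≥ 1.82) = 1 − Φ(1.82/√t) = 1 − Φ(1.82/√17.98) = 1 − Φ(0.4292). So
  P(M_{17.98} ≥ 1.82) = 2(1 − Φ(0.4292)) ≈ 0.6678.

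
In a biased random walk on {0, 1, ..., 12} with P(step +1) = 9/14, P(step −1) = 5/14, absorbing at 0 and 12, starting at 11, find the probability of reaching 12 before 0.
P(hit 12 before 0) = (1 − (5/9)^11) / (1 − (5/9)^12) = 70497520839/70546348964

Let u_k denote P(reach 12 before 0 | start at k). Boundary: u_0 = 0, u_12 = 1. Recurrence: u_k = 9/14·u_{k+1} + 5/14·u_{k-1} for 1 ≤ k ≤ 11. Try u_k = A + B·r^k with r = q/p = (5/14)/(9/14) = 5/9. Substitution satisfies the recurrence; boundary conditions give:
  u_k = (1 − r^k) / (1 − r^N) = (1 − (5/9)^11) / (1 − (5/9)^12) = 70497520839/70546348964.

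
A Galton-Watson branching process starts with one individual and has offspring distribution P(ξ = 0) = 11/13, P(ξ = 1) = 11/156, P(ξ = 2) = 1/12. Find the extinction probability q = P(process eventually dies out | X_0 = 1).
q = 1

Mean offspring μ = 0·11/13 + 1·11/156 + 2·1/12 = 37/156 ≤ 1. For μ ≤ 1 with offspring not concentrated at 1, the Galton-Watson process goes extinct almost surely, so q = 1.
(Algebraic check: The pgf is f(s) = 11/13 + 11/156·s + 1/12·s². The extinction probability q is the smallest fixed point of f in [0, 1]. Setting s = f(s):
  1/12·s² + (11/156 − 1)·s + 11/13 = 0
  1/12·s² − (11/13 + 1/12)·s + 11/13 = 0
which factors as (s − 1)·(1/12·s − 11/13) = 0, giving roots s = 1 and s = (11/13)/(1/12) = 132/13. Since 132/13 ≥ 1, the smallest root in [0, 1] is s = 1.)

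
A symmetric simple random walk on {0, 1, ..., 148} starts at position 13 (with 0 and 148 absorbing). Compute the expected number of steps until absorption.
E[τ | X_0 = 13] = 1755

Let v_k = E[τ | X_0 = k]. Boundary: v_0 = v_148 = 0. Recurrence: v_k = 1 + (v_{k-1} + v_{k+1})/2 for 1 ≤ k ≤ 147. The particular solution to v_k − (v_{k-1} + v_{k+1})/2 = 1 is v_k = −k^2. Adding homogeneous solution A + B k and matching boundaries gives v_k = k (148 − k). Substituting k = 13: v_13 = 13 · 135 = 1755.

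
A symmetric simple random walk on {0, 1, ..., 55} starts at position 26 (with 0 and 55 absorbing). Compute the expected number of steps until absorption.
E[τ | X_0 = 26] = 754

Let v_k = E[τ | X_0 = k]. Boundary: v_0 = v_55 = 0. Recurrence: v_k = 1 + (v_{k-1} + v_{k+1})/2 for 1 ≤ k ≤ 54. The particular solution to v_k − (v_{k-1} + v_{k+1})/2 = 1 is v_k = −k^2. Adding homogeneous solution A + B k and matching boundaries gives v_k = k (55 − k). Substituting k = 26: v_26 = 26 · 29 = 754.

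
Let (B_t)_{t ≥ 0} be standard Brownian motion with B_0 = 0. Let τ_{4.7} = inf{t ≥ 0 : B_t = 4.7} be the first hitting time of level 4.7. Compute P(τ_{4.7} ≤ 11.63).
P(τ_{4.7} ≤ 11.63) = 2(1 − Φ(4.7/√11.63)) = 2(1 − Φ(1.3782)) ≈ 0.1681

By the reflection principle for standard BM, P(τ_b ≤ t) = 2 · P(B_t ≥ b). Since B_t ~ N(0, t), P(B_t ≥ 4.7) = 1 − Φ(4.7/√t) = 1 − Φ(4.7/√11.63) = 1 − Φ(1.3782) ≈ 0.08407. Doubling: P(τ_{4.7} ≤ 11.63) ≈ 2 · 0.08407 = 0.16814 ≈ 0.1681.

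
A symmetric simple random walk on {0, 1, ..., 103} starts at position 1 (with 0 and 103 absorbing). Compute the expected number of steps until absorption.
E[τ | X_0 = 1] = 102

Let v_k = E[τ | X_0 = k]. Boundary: v_0 = v_103 = 0. Recurrence: v_k = 1 + (v_{k-1} + v_{k+1})/2 for 1 ≤ k ≤ 102. The particular solution to v_k − (v_{k-1} + v_{k+1})/2 = 1 is v_k = −k^2. Adding homogeneous solution A + B k and matching boundaries gives v_k = k (103 − k). Substituting k = 1: v_1 = 1 · 102 = 102.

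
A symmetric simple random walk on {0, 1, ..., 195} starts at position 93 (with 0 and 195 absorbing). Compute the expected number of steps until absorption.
E[τ | X_0 = 93] = 9486

Let v_k = E[τ | X_0 = k]. Boundary: v_0 = v_195 = 0. Recurrence: v_k = 1 + (v_{k-1} + v_{k+1})/2 for 1 ≤ k ≤ 194. The particular solution to v_k − (v_{k-1} + v_{k+1})/2 = 1 is v_k = −k^2. Adding homogeneous solution A + B k and matching boundaries gives v_k = k (195 − k). Substituting k = 93: v_93 = 93 · 102 = 9486.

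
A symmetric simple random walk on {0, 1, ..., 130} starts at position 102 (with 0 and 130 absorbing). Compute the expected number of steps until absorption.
E[τ | X_0 = 102] = 2856

Let v_k = E[τ | X_0 = k]. Boundary: v_0 = v_130 = 0. Recurrence: v_k = 1 + (v_{k-1} + v_{k+1})/2 for 1 ≤ k ≤ 129. The particular solution to v_k − (v_{k-1} + v_{k+1})/2 = 1 is v_k = −k^2. Adding homogeneous solution A + B k and matching boundaries gives v_k = k (130 − k). Substituting k = 102: v_102 = 102 · 28 = 2856.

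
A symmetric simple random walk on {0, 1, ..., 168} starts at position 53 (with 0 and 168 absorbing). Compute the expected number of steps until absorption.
E[τ | X_0 = 53] = 6095

Let v_k = E[τ | X_0 = k]. Boundary: v_0 = v_168 = 0. Recurrence: v_k = 1 + (v_{k-1} + v_{k+1})/2 for 1 ≤ k ≤ 167. The particular solution to v_k − (v_{k-1} + v_{k+1})/2 = 1 is v_k = −k^2. Adding homogeneous solution A + B k and matching boundaries gives v_k = k (168 − k). Substituting k = 53: v_53 = 53 · 115 = 6095.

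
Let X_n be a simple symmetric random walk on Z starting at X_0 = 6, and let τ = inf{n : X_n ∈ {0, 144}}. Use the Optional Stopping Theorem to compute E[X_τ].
E[X_τ] = 6

X_n is a martingale and τ is a bounded-mean stopping time (indeed τ is finite a.s. with bounded expectation since the walk is in a bounded region). By the OST, E[X_τ] = E[X_0] = 6. Equivalently: E[X_τ] = 144 · P(hit 144 first) + 0 · P(hit 0 first) = 144 · (6/144) = 6.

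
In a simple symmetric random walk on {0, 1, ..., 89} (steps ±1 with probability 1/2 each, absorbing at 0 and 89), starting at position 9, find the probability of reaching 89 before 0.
P(hit 89 before 0) = 9/89

Let u_k = P(hit 89 before 0 | start at k). Then u_0 = 0, u_89 = 1, and u_k = u_{k-1}/2 + u_{k+1}/2 for 1 ≤ k ≤ 88. This harmonic recurrence is solved by u_k = k/89, giving u_9 = 9/89.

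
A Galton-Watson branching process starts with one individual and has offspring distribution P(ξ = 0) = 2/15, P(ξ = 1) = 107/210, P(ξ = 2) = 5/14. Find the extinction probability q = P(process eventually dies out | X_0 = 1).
q = 28/75

The pgf is f(s) = 2/15 + 107/210·s + 5/14·s². The extinction probability q is the smallest fixed point of f in [0, 1]. Setting s = f(s):
  5/14·s² + (107/210 − 1)·s + 2/15 = 0
  5/14·s² − (2/15 + 5/14)·s + 2/15 = 0
which factors as (s − 1)·(5/14·s − 2/15) = 0, giving roots s = 1 and s = (2/15)/(5/14) = 28/75.
Mean offspring μ = 107/210 + 2·5/14 = 257/210 > 1 (supercritical), so q < 1. The extinction probability is the smaller root: q = (2/15)/(5/14) = 28/75.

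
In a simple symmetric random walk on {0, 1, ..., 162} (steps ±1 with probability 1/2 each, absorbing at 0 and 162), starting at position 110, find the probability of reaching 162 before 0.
P(hit 162 before 0) = 110/162 = 55/81

Let u_k = P(hit 162 before 0 | start at k). Then u_0 = 0, u_162 = 1, and u_k = u_{k-1}/2 + u_{k+1}/2 for 1 ≤ k ≤ 161. This harmonic recurrence is solved by u_k = k/162, giving u_110 = 110/162 = 55/81.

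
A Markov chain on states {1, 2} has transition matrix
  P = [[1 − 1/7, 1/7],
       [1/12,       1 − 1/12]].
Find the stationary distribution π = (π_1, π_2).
π_1 = 7/19, π_2 = 12/19

Solve πP = π with π_1 + π_2 = 1. From πP = π: π_1 · (1 − 1/7) + π_2 · 1/12 = π_1 ⇒ π_2 · 1/12 = π_1 · 1/7 ⇒ π_2/π_1 = (1/7)/(1/12) = 12/7. Together with π_1 + π_2 = 1:
  π_1 = (1/12)/(1/7 + 1/12) = (1/12)/(19/84) = 7/19,
  π_2 = (1/7)/(1/7 + 1/12) = (1/7)/(19/84) = 12/19.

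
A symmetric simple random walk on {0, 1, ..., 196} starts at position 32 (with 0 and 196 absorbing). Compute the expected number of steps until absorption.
E[τ | X_0 = 32] = 5248

Let v_k = E[τ | X_0 = k]. Boundary: v_0 = v_196 = 0. Recurrence: v_k = 1 + (v_{k-1} + v_{k+1})/2 for 1 ≤ k ≤ 195. The particular solution to v_k − (v_{k-1} + v_{k+1})/2 = 1 is v_k = −k^2. Adding homogeneous solution A + B k and matching boundaries gives v_k = k (196 − k). Substituting k = 32: v_32 = 32 · 164 = 5248.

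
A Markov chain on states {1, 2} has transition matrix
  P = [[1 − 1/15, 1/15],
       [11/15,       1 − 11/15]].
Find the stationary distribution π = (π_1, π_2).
π_1 = 11/12, π_2 = 1/12

Solve πP = π with π_1 + π_2 = 1. From πP = π: π_1 · (1 − 1/15) + π_2 · 11/15 = π_1 ⇒ π_2 · 11/15 = π_1 · 1/15 ⇒ π_2/π_1 = (1/15)/(11/15) = 1/11. Together with π_1 + π_2 = 1:
  π_1 = (11/15)/(1/15 + 11/15) = (11/15)/(4/5) = 11/12,
  π_2 = (1/15)/(1/15 + 11/15) = (1/15)/(4/5) = 1/12.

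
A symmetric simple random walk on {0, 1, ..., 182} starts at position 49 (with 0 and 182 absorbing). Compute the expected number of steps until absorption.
E[τ | X_0 = 49] = 6517

Let v_k = E[τ | X_0 = k]. Boundary: v_0 = v_182 = 0. Recurrence: v_k = 1 + (v_{k-1} + v_{k+1})/2 for 1 ≤ k ≤ 181. The particular solution to v_k − (v_{k-1} + v_{k+1})/2 = 1 is v_k = −k^2. Adding homogeneous solution A + B k and matching boundaries gives v_k = k (182 − k). Substituting k = 49: v_49 = 49 · 133 = 6517.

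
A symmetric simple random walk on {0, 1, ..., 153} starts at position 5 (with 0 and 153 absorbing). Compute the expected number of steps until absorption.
E[τ | X_0 = 5] = 740

Let v_k = E[τ | X_0 = k]. Boundary: v_0 = v_153 = 0. Recurrence: v_k = 1 + (v_{k-1} + v_{k+1})/2 for 1 ≤ k ≤ 152. The particular solution to v_k − (v_{k-1} + v_{k+1})/2 = 1 is v_k = −k^2. Adding homogeneous solution A + B k and matching boundaries gives v_k = k (153 − k). Substituting k = 5: v_5 = 5 · 148 = 740.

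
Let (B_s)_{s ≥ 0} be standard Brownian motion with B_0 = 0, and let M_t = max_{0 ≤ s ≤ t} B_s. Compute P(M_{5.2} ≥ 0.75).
P(M_{5.2} ≥ 0.75) = 2·P(B_{5.2} ≥ 0.75) = 2(1 − Φ(0.75/√5.2)) ≈ 0.7422

By the reflection principle for Brownian motion, P(M_t ≥ a) = 2 · P(B_t ≥ a) for a ≥ 0. Since B_t ~ N(0, t), P(B_t ≥ 0.75) = 1 − Φ(0.75/√t) = 1 − Φ(0.75/√5.2) = 1 − Φ(0.3289). So
  P(M_{5.2} ≥ 0.75) = 2(1 − Φ(0.3289)) ≈ 0.7422.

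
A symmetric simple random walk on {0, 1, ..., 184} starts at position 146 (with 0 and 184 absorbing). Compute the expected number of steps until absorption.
E[τ | X_0 = 146] = 5548

Let v_k = E[τ | X_0 = k]. Boundary: v_0 = v_184 = 0. Recurrence: v_k = 1 + (v_{k-1} + v_{k+1})/2 for 1 ≤ k ≤ 183. The particular solution to v_k − (v_{k-1} + v_{k+1})/2 = 1 is v_k = −k^2. Adding homogeneous solution A + B k and matching boundaries gives v_k = k (184 − k). Substituting k = 146: v_146 = 146 · 38 = 5548.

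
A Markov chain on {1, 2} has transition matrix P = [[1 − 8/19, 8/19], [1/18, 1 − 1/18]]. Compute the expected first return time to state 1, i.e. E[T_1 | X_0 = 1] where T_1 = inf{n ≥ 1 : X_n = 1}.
E[T_1 | X_0 = 1] = 1/π_1 = 163/19

For an irreducible recurrent Markov chain with stationary distribution π, E[T_i | X_0 = i] = 1/π_i (Kac's formula). Here π_1 = (1/18)/(8/19 + 1/18) = (1/18)/(163/342) = 19/163, so E[T_1 | X_0 = 1] = 1/π_1 = (8/19 + 1/18)/(1/18) = (163/342)/(1/18) = 163/19.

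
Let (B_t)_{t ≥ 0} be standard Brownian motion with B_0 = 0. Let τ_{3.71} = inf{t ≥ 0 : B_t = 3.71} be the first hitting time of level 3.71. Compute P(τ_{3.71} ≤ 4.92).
P(τ_{3.71} ≤ 4.92) = 2(1 − Φ(3.71/√4.92)) = 2(1 − Φ(1.6726)) ≈ 0.0944

By the reflection principle for standard BM, P(τ_b ≤ t) = 2 · P(B_t ≥ b). Since B_t ~ N(0, t), P(B_t ≥ 3.71) = 1 − Φ(3.71/√t) = 1 − Φ(3.71/√4.92) = 1 − Φ(1.6726) ≈ 0.04720. Doubling: P(τ_{3.71} ≤ 4.92) ≈ 2 · 0.04720 = 0.09440 ≈ 0.0944.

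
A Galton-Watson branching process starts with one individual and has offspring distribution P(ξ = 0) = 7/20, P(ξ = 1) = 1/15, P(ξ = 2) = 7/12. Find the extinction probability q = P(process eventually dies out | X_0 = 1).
q = 3/5

The pgf is f(s) = 7/20 + 1/15·s + 7/12·s². The extinction probability q is the smallest fixed point of f in [0, 1]. Setting s = f(s):
  7/12·s² + (1/15 − 1)·s + 7/20 = 0
  7/12·s² − (7/20 + 7/12)·s + 7/20 = 0
which factors as (s − 1)·(7/12·s − 7/20) = 0, giving roots s = 1 and s = (7/20)/(7/12) = 3/5.
Mean offspring μ = 1/15 + 2·7/12 = 37/30 > 1 (supercritical), so q < 1. The extinction probability is the smaller root: q = (7/20)/(7/12) = 3/5.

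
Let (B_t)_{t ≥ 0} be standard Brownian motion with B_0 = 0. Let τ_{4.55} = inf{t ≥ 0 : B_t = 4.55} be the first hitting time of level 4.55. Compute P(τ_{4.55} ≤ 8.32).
P(τ_{4.55} ≤ 8.32) = 2(1 − Φ(4.55/√8.32)) = 2(1 − Φ(1.5774)) ≈ 0.1147

By the reflection principle for standard BM, P(τ_b ≤ t) = 2 · P(B_t ≥ b). Since B_t ~ N(0, t), P(B_t ≥ 4.55) = 1 − Φ(4.55/√t) = 1 − Φ(4.55/√8.32) = 1 − Φ(1.5774) ≈ 0.05735. Doubling: P(τ_{4.55} ≤ 8.32) ≈ 2 · 0.05735 = 0.11470 ≈ 0.1147.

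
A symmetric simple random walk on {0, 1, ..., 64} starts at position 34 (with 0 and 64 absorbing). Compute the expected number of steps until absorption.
E[τ | X_0 = 34] = 1020

Let v_k = E[τ | X_0 = k]. Boundary: v_0 = v_64 = 0. Recurrence: v_k = 1 + (v_{k-1} + v_{k+1})/2 for 1 ≤ k ≤ 63. The particular solution to v_k − (v_{k-1} + v_{k+1})/2 = 1 is v_k = −k^2. Adding homogeneous solution A + B k and matching boundaries gives v_k = k (64 − k). Substituting k = 34: v_34 = 34 · 30 = 1020.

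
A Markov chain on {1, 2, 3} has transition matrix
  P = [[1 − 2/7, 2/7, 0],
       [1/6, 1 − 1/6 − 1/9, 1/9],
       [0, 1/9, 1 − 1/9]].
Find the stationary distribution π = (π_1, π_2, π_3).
π = (7/31, 12/31, 12/31)

This is a birth-death chain on three states, which satisfies detailed balance: π_1 · P_{12} = π_2 · P_{21} and π_2 · P_{23} = π_3 · P_{32}.
From π_1 · 2/7 = π_2 · 1/6: π_2/π_1 = (2/7)/(1/6) = 12/7.
From π_2 · 1/9 = π_3 · 1/9: π_3/π_2 = (1/9)/(1/9) = 1.
Take π_1 proportional to 1; then unnormalized π = (1, 12/7, 12/7). Normalize by dividing by the sum 31/7:
  π = (7/31, 12/31, 12/31).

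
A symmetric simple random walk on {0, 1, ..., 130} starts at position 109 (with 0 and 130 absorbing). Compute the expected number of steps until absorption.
E[τ | X_0 = 109] = 2289

Let v_k = E[τ | X_0 = k]. Boundary: v_0 = v_130 = 0. Recurrence: v_k = 1 + (v_{k-1} + v_{k+1})/2 for 1 ≤ k ≤ 129. The particular solution to v_k − (v_{k-1} + v_{k+1})/2 = 1 is v_k = −k^2. Adding homogeneous solution A + B k and matching boundaries gives v_k = k (130 − k). Substituting k = 109: v_109 = 109 · 21 = 2289.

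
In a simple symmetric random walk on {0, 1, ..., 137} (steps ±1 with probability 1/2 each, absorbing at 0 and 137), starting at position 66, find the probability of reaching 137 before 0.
P(hit 137 before 0) = 66/137

Let u_k = P(hit 137 before 0 | start at k). Then u_0 = 0, u_137 = 1, and u_k = u_{k-1}/2 + u_{k+1}/2 for 1 ≤ k ≤ 136. This harmonic recurrence is solved by u_k = k/137, giving u_66 = 66/137.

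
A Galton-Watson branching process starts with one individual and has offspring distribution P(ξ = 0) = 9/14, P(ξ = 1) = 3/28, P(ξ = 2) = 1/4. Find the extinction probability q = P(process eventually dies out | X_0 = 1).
q = 1

Mean offspring μ = 0·9/14 + 1·3/28 + 2·1/4 = 17/28 ≤ 1. For μ ≤ 1 with offspring not concentrated at 1, the Galton-Watson process goes extinct almost surely, so q = 1.
(Algebraic check: The pgf is f(s) = 9/14 + 3/28·s + 1/4·s². The extinction probability q is the smallest fixed point of f in [0, 1]. Setting s = f(s):
  1/4·s² + (3/28 − 1)·s + 9/14 = 0
  1/4·s² − (9/14 + 1/4)·s + 9/14 = 0
which factors as (s − 1)·(1/4·s − 9/14) = 0, giving roots s = 1 and s = (9/14)/(1/4) = 18/7. Since 18/7 ≥ 1, the smallest root in [0, 1] is s = 1.)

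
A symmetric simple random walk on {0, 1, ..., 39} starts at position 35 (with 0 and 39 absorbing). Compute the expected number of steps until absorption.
E[τ | X_0 = 35] = 140

Let v_k = E[τ | X_0 = k]. Boundary: v_0 = v_39 = 0. Recurrence: v_k = 1 + (v_{k-1} + v_{k+1})/2 for 1 ≤ k ≤ 38. The particular solution to v_k − (v_{k-1} + v_{k+1})/2 = 1 is v_k = −k^2. Adding homogeneous solution A + B k and matching boundaries gives v_k = k (39 − k). Substituting k = 35: v_35 = 35 · 4 = 140.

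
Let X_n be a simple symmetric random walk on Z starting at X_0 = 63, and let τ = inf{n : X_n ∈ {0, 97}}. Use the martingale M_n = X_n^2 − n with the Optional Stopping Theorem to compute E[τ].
E[τ] = 2142

M_n = X_n^2 − n is a martingale (since E[X_{n+1}^2 | F_n] = X_n^2 + 1). By OST (τ has finite mean in a bounded region), E[M_τ] = E[M_0] = X_0^2 − 0 = 63^2 = 3969. Also E[M_τ] = E[X_τ^2] − E[τ]. The walk exits at 0 or 97, with P(hit 97 first) = 63/97, so E[X_τ^2] = 97^2 · 63/97 + 0 = 6111. Thus E[τ] = E[X_τ^2] − E[M_τ] = 6111 − 3969 = 2142 = 63(97 − 63) = 2142.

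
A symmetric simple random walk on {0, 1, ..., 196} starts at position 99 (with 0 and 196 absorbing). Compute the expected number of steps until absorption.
E[τ | X_0 = 99] = 9603

Let v_k = E[τ | X_0 = k]. Boundary: v_0 = v_196 = 0. Recurrence: v_k = 1 + (v_{k-1} + v_{k+1})/2 for 1 ≤ k ≤ 195. The particular solution to v_k − (v_{k-1} + v_{k+1})/2 = 1 is v_k = −k^2. Adding homogeneous solution A + B k and matching boundaries gives v_k = k (196 − k). Substituting k = 99: v_99 = 99 · 97 = 9603.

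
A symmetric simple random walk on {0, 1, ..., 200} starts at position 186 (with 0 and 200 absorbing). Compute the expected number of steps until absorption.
E[τ | X_0 = 186] = 2604

Let v_k = E[τ | X_0 = k]. Boundary: v_0 = v_200 = 0. Recurrence: v_k = 1 + (v_{k-1} + v_{k+1})/2 for 1 ≤ k ≤ 199. The particular solution to v_k − (v_{k-1} + v_{k+1})/2 = 1 is v_k = −k^2. Adding homogeneous solution A + B k and matching boundaries gives v_k = k (200 − k). Substituting k = 186: v_186 = 186 · 14 = 2604.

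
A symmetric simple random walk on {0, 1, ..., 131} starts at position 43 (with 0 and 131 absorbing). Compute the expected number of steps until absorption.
E[τ | X_0 = 43] = 3784

Let v_k = E[τ | X_0 = k]. Boundary: v_0 = v_131 = 0. Recurrence: v_k = 1 + (v_{k-1} + v_{k+1})/2 for 1 ≤ k ≤ 130. The particular solution to v_k − (v_{k-1} + v_{k+1})/2 = 1 is v_k = −k^2. Adding homogeneous solution A + B k and matching boundaries gives v_k = k (131 − k). Substituting k = 43: v_43 = 43 · 88 = 3784.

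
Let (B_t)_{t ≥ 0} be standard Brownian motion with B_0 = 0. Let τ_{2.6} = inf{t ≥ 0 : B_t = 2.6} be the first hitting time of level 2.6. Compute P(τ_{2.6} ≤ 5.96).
P(τ_{2.6} ≤ 5.96) = 2(1 − Φ(2.6/√5.96)) = 2(1 − Φ(1.0650)) ≈ 0.2869

By the reflection principle for standard BM, P(τ_b ≤ t) = 2 · P(B_t ≥ b). Since B_t ~ N(0, t), P(B_t ≥ 2.6) = 1 − Φ(2.6/√t) = 1 − Φ(2.6/√5.96) = 1 − Φ(1.0650) ≈ 0.14344. Doubling: P(τ_{2.6} ≤ 5.96) ≈ 2 · 0.14344 = 0.28688 ≈ 0.2869.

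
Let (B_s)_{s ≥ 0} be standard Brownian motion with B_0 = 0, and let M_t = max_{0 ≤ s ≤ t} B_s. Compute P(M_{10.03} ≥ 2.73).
P(M_{10.03} ≥ 2.73) = 2·P(B_{10.03} ≥ 2.73) = 2(1 − Φ(2.73/√10.03)) ≈ 0.3887

By the reflection principle for Brownian motion, P(M_t ≥ a) = 2 · P(B_t ≥ a) for a ≥ 0. Since B_t ~ N(0, t), P(B_t ≥ 2.73) = 1 − Φ(2.73/√t) = 1 − Φ(2.73/√10.03) = 1 − Φ(0.8620). So
  P(M_{10.03} ≥ 2.73) = 2(1 − Φ(0.8620)) ≈ 0.3887.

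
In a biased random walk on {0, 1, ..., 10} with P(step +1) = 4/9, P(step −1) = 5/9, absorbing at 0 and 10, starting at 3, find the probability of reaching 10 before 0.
P(hit 10 before 0) = (1 − (5/4)^3) / (1 − (5/4)^10) = 999424/8717049

Let u_k denote P(reach 10 before 0 | start at k). Boundary: u_0 = 0, u_10 = 1. Recurrence: u_k = 4/9·u_{k+1} + 5/9·u_{k-1} for 1 ≤ k ≤ 9. Try u_k = A + B·r^k with r = q/p = (5/9)/(4/9) = 5/4. Substitution satisfies the recurrence; boundary conditions give:
  u_k = (1 − r^k) / (1 − r^N) = (1 − (5/4)^3) / (1 − (5/4)^10) = 999424/8717049.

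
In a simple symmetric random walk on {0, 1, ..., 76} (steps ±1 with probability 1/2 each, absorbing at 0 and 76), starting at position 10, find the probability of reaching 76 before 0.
P(hit 76 before 0) = 10/76 = 5/38

Let u_k = P(hit 76 before 0 | start at k). Then u_0 = 0, u_76 = 1, and u_k = u_{k-1}/2 + u_{k+1}/2 for 1 ≤ k ≤ 75. This harmonic recurrence is solved by u_k = k/76, giving u_10 = 10/76 = 5/38.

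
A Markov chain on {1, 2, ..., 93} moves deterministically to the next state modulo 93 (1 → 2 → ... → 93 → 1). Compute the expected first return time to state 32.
E[T_32 | X_0 = 32] = 93

The chain cycles deterministically, so starting at state 32 it returns in exactly 93 steps. Equivalently, the stationary distribution is uniform π_j = 1/93 for every state j, so by Kac's formula E[T_32] = 1/π_32 = 93.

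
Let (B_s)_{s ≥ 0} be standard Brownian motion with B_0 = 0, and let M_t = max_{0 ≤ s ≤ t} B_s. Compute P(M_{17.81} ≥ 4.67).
P(M_{17.81} ≥ 4.67) = 2·P(B_{17.81} ≥ 4.67) = 2(1 − Φ(4.67/√17.81)) ≈ 0.2685

By the reflection principle for Brownian motion, P(M_t ≥ a) = 2 · P(B_t ≥ a) for a ≥ 0. Since B_t ~ N(0, t), P(B_t ≥ 4.67) = 1 − Φ(4.67/√t) = 1 − Φ(4.67/√17.81) = 1 − Φ(1.1066). So
  P(M_{17.81} ≥ 4.67) = 2(1 − Φ(1.1066)) ≈ 0.2685.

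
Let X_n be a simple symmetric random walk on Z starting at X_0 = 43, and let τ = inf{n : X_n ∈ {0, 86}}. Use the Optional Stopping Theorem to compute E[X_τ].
E[X_τ] = 43

X_n is a martingale and τ is a bounded-mean stopping time (indeed τ is finite a.s. with bounded expectation since the walk is in a bounded region). By the OST, E[X_τ] = E[X_0] = 43. Equivalently: E[X_τ] = 86 · P(hit 86 first) + 0 · P(hit 0 first) = 86 · (43/86) = 43.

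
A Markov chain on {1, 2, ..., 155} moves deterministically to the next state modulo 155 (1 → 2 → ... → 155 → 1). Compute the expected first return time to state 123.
E[T_123 | X_0 = 123] = 155

The chain cycles deterministically, so starting at state 123 it returns in exactly 155 steps. Equivalently, the stationary distribution is uniform π_j = 1/155 for every state j, so by Kac's formula E[T_123] = 1/π_123 = 155.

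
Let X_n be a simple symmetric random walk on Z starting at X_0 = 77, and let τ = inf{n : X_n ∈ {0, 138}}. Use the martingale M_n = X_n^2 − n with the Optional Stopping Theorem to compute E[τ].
E[τ] = 4697

M_n = X_n^2 − n is a martingale (since E[X_{n+1}^2 | F_n] = X_n^2 + 1). By OST (τ has finite mean in a bounded region), E[M_τ] = E[M_0] = X_0^2 − 0 = 77^2 = 5929. Also E[M_τ] = E[X_τ^2] − E[τ]. The walk exits at 0 or 138, with P(hit 138 first) = 77/138, so E[X_τ^2] = 138^2 · 77/138 + 0 = 10626. Thus E[τ] = E[X_τ^2] − E[M_τ] = 10626 − 5929 = 4697 = 77(138 − 77) = 4697.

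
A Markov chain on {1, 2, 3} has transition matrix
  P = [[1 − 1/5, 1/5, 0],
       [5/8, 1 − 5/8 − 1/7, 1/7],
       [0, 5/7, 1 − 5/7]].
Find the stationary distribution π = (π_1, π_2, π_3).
π = (125/173, 40/173, 8/173)

This is a birth-death chain on three states, which satisfies detailed balance: π_1 · P_{12} = π_2 · P_{21} and π_2 · P_{23} = π_3 · P_{32}.
From π_1 · 1/5 = π_2 · 5/8: π_2/π_1 = (1/5)/(5/8) = 8/25.
From π_2 · 1/7 = π_3 · 5/7: π_3/π_2 = (1/7)/(5/7) = 1/5.
Take π_1 proportional to 1; then unnormalized π = (1, 8/25, 8/125). Normalize by dividing by the sum 173/125:
  π = (125/173, 40/173, 8/173).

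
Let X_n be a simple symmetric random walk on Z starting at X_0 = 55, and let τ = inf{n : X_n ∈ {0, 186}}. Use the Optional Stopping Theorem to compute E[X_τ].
E[X_τ] = 55

X_n is a martingale and τ is a bounded-mean stopping time (indeed τ is finite a.s. with bounded expectation since the walk is in a bounded region). By the OST, E[X_τ] = E[X_0] = 55. Equivalently: E[X_τ] = 186 · P(hit 186 first) + 0 · P(hit 0 first) = 186 · (55/186) = 55.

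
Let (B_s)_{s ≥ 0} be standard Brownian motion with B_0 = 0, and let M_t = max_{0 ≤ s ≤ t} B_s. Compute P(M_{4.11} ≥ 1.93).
P(M_{4.11} ≥ 1.93) = 2·P(B_{4.11} ≥ 1.93) = 2(1 − Φ(1.93/√4.11)) ≈ 0.3411

By the reflection principle for Brownian motion, P(M_t ≥ a) = 2 · P(B_t ≥ a) for a ≥ 0. Since B_t ~ N(0, t), P(B_t ≥ 1.93) = 1 − Φ(1.93/√t) = 1 − Φ(1.93/√4.11) = 1 − Φ(0.9520). So
  P(M_{4.11} ≥ 1.93) = 2(1 − Φ(0.9520)) ≈ 0.3411.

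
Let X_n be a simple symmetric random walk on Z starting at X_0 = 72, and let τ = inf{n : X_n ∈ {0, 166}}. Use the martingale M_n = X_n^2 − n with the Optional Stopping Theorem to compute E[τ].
E[τ] = 6768

M_n = X_n^2 − n is a martingale (since E[X_{n+1}^2 | F_n] = X_n^2 + 1). By OST (τ has finite mean in a bounded region), E[M_τ] = E[M_0] = X_0^2 − 0 = 72^2 = 5184. Also E[M_τ] = E[X_τ^2] − E[τ]. The walk exits at 0 or 166, with P(hit 166 first) = 72/166, so E[X_τ^2] = 166^2 · 72/166 + 0 = 11952. Thus E[τ] = E[X_τ^2] − E[M_τ] = 11952 − 5184 = 6768 = 72(166 − 72) = 6768.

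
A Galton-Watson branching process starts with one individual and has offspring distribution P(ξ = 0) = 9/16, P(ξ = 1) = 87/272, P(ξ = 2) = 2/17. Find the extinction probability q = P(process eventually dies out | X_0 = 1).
q = 1

Mean offspring μ = 0·9/16 + 1·87/272 + 2·2/17 = 151/272 ≤ 1. For μ ≤ 1 with offspring not concentrated at 1, the Galton-Watson process goes extinct almost surely, so q = 1.
(Algebraic check: The pgf is f(s) = 9/16 + 87/272·s + 2/17·s². The extinction probability q is the smallest fixed point of f in [0, 1]. Setting s = f(s):
  2/17·s² + (87/272 − 1)·s + 9/16 = 0
  2/17·s² − (9/16 + 2/17)·s + 9/16 = 0
which factors as (s − 1)·(2/17·s − 9/16) = 0, giving roots s = 1 and s = (9/16)/(2/17) = 153/32. Since 153/32 ≥ 1, the smallest root in [0, 1] is s = 1.)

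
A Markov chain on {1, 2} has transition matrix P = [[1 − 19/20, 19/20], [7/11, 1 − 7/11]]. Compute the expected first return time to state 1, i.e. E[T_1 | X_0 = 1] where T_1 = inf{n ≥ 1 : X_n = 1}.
E[T_1 | X_0 = 1] = 1/π_1 = 349/140

For an irreducible recurrent Markov chain with stationary distribution π, E[T_i | X_0 = i] = 1/π_i (Kac's formula). Here π_1 = (7/11)/(19/20 + 7/11) = (7/11)/(349/220) = 140/349, so E[T_1 | X_0 = 1] = 1/π_1 = (19/20 + 7/11)/(7/11) = (349/220)/(7/11) = 349/140.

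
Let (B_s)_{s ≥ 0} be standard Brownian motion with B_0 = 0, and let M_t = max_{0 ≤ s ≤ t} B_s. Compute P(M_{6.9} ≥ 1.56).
P(M_{6.9} ≥ 1.56) = 2·P(B_{6.9} ≥ 1.56) = 2(1 − Φ(1.56/√6.9)) ≈ 0.5526

By the reflection principle for Brownian motion, P(M_t ≥ a) = 2 · P(B_t ≥ a) for a ≥ 0. Since B_t ~ N(0, t), P(B_t ≥ 1.56) = 1 − Φ(1.56/√t) = 1 − Φ(1.56/√6.9) = 1 − Φ(0.5939). So
  P(M_{6.9} ≥ 1.56) = 2(1 − Φ(0.5939)) ≈ 0.5526.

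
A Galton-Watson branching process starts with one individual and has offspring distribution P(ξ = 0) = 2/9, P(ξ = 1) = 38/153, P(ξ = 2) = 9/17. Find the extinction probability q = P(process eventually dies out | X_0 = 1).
q = 34/81

The pgf is f(s) = 2/9 + 38/153·s + 9/17·s². The extinction probability q is the smallest fixed point of f in [0, 1]. Setting s = f(s):
  9/17·s² + (38/153 − 1)·s + 2/9 = 0
  9/17·s² − (2/9 + 9/17)·s + 2/9 = 0
which factors as (s − 1)·(9/17·s − 2/9) = 0, giving roots s = 1 and s = (2/9)/(9/17) = 34/81.
Mean offspring μ = 38/153 + 2·9/17 = 200/153 > 1 (supercritical), so q < 1. The extinction probability is the smaller root: q = (2/9)/(9/17) = 34/81.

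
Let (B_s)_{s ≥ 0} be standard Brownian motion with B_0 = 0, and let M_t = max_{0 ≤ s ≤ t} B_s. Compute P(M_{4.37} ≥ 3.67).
P(M_{4.37} ≥ 3.67) = 2·P(B_{4.37} ≥ 3.67) = 2(1 − Φ(3.67/√4.37)) ≈ 0.0792

By the reflection principle for Brownian motion, P(M_t ≥ a) = 2 · P(B_t ≥ a) for a ≥ 0. Since B_t ~ N(0, t), P(B_t ≥ 3.67) = 1 − Φ(3.67/√t) = 1 − Φ(3.67/√4.37) = 1 − Φ(1.7556). So
  P(M_{4.37} ≥ 3.67) = 2(1 − Φ(1.7556)) ≈ 0.0792.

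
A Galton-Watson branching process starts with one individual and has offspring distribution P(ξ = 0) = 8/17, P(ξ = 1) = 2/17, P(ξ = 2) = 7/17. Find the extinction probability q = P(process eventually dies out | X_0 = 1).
q = 1

Mean offspring μ = 0·8/17 + 1·2/17 + 2·7/17 = 16/17 ≤ 1. For μ ≤ 1 with offspring not concentrated at 1, the Galton-Watson process goes extinct almost surely, so q = 1.
(Algebraic check: The pgf is f(s) = 8/17 + 2/17·s + 7/17·s². The extinction probability q is the smallest fixed point of f in [0, 1]. Setting s = f(s):
  7/17·s² + (2/17 − 1)·s + 8/17 = 0
  7/17·s² − (8/17 + 7/17)·s + 8/17 = 0
which factors as (s − 1)·(7/17·s − 8/17) = 0, giving roots s = 1 and s = (8/17)/(7/17) = 8/7. Since 8/7 ≥ 1, the smallest root in [0, 1] is s = 1.)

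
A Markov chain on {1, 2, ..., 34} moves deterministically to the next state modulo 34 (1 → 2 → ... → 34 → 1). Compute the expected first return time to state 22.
E[T_22 | X_0 = 22] = 34

The chain cycles deterministically, so starting at state 22 it returns in exactly 34 steps. Equivalently, the stationary distribution is uniform π_j = 1/34 for every state j, so by Kac's formula E[T_22] = 1/π_22 = 34.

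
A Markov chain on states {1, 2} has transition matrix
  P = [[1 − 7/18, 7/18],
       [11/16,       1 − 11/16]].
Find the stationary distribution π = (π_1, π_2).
π_1 = 99/155, π_2 = 56/155

Solve πP = π with π_1 + π_2 = 1. From πP = π: π_1 · (1 − 7/18) + π_2 · 11/16 = π_1 ⇒ π_2 · 11/16 = π_1 · 7/18 ⇒ π_2/π_1 = (7/18)/(11/16) = 56/99. Together with π_1 + π_2 = 1:
  π_1 = (11/16)/(7/18 + 11/16) = (11/16)/(155/144) = 99/155,
  π_2 = (7/18)/(7/18 + 11/16) = (7/18)/(155/144) = 56/155.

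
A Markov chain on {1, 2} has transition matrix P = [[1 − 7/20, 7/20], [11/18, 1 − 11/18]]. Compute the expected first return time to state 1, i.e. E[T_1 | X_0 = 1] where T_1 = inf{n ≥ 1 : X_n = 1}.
E[T_1 | X_0 = 1] = 1/π_1 = 173/110

For an irreducible recurrent Markov chain with stationary distribution π, E[T_i | X_0 = i] = 1/π_i (Kac's formula). Here π_1 = (11/18)/(7/20 + 11/18) = (11/18)/(173/180) = 110/173, so E[T_1 | X_0 = 1] = 1/π_1 = (7/20 + 11/18)/(11/18) = (173/180)/(11/18) = 173/110.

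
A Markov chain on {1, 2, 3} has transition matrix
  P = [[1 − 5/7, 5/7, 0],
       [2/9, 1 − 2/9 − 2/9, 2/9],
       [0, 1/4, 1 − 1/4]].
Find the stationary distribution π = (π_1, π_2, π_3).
π = (14/99, 5/11, 40/99)

This is a birth-death chain on three states, which satisfies detailed balance: π_1 · P_{12} = π_2 · P_{21} and π_2 · P_{23} = π_3 · P_{32}.
From π_1 · 5/7 = π_2 · 2/9: π_2/π_1 = (5/7)/(2/9) = 45/14.
From π_2 · 2/9 = π_3 · 1/4: π_3/π_2 = (2/9)/(1/4) = 8/9.
Take π_1 proportional to 1; then unnormalized π = (1, 45/14, 20/7). Normalize by dividing by the sum 99/14:
  π = (14/99, 5/11, 40/99).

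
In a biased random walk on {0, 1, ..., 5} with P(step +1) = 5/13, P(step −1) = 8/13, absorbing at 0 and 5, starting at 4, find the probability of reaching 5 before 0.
P(hit 5 before 0) = (1 − (8/5)^4) / (1 − (8/5)^5) = 5785/9881

Let u_k denote P(reach 5 before 0 | start at k). Boundary: u_0 = 0, u_5 = 1. Recurrence: u_k = 5/13·u_{k+1} + 8/13·u_{k-1} for 1 ≤ k ≤ 4. Try u_k = A + B·r^k with r = q/p = (8/13)/(5/13) = 8/5. Substitution satisfies the recurrence; boundary conditions give:
  u_k = (1 − r^k) / (1 − r^N) = (1 − (8/5)^4) / (1 − (8/5)^5) = 5785/9881.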